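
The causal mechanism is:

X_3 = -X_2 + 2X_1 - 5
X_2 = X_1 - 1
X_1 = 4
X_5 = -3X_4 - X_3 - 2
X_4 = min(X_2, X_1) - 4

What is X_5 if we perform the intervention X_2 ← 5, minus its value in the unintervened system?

-1

do(X_2=5) replaces the equation X_2 = X_1 - 1 with the constant X_2 = 5.
X_3 = -X_2 + 2X_1 - 5  [with X_2=5, X_1=4]  = -2
X_4 = min(X_2, X_1) - 4  [with X_2=5, X_1=4]  = 0
X_5 = -3X_4 - X_3 - 2  [with X_4=0, X_3=-2]  = 0
Without intervention: X_2 = X_1 - 1  [with X_1=4]  = 3; X_3 = -X_2 + 2X_1 - 5  [with X_2=3, X_1=4]  = 0; X_4 = min(X_2, X_1) - 4  [with X_2=3, X_1=4]  = -1; X_5 = -3X_4 - X_3 - 2  [with X_4=-1, X_3=0]  = 1.
Change = 0 − 1 = -1.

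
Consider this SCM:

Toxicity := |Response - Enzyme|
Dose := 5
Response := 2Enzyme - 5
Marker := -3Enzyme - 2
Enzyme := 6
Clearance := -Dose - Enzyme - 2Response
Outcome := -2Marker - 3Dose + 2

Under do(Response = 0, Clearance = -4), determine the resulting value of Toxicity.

6

Setting Response = 0, Clearance = -4 by intervention discards those variables' equations.
Toxicity = |Response - Enzyme|  [with Response=0, Enzyme=6]  = 6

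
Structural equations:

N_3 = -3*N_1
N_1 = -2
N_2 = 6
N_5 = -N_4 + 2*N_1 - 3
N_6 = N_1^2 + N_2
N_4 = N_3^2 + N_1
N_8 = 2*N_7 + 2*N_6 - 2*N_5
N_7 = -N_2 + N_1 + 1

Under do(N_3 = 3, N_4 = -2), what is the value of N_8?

16

The joint intervention fixes N_3 = 3, N_4 = -2, removing each variable's own equation.
N_5 = -N_4 + 2*N_1 - 3  [with N_4=-2, N_1=-2]  = -5
N_6 = N_1^2 + N_2  [with N_1=-2, N_2=6]  = 10
N_7 = -N_2 + N_1 + 1  [with N_2=6, N_1=-2]  = -7
N_8 = 2*N_7 + 2*N_6 - 2*N_5  [with N_7=-7, N_6=10, N_5=-5]  = 16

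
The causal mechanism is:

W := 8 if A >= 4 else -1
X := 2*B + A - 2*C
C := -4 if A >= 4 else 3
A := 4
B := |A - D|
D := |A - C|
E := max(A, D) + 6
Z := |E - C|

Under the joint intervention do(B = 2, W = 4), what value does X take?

16

Setting B = 2, W = 4 by intervention discards those variables' equations.
C = -4 if A >= 4 else 3  [with A=4]  = -4
X = 2*B + A - 2*C  [with B=2, A=4, C=-4]  = 16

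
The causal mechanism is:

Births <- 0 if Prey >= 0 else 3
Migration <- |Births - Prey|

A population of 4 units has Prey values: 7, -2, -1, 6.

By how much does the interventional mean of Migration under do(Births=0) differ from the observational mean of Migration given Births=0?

-2.5

Under do(Births=0), Births's equation is replaced by Births=0 for every unit. Per-unit Migration: 7, 2, 1, 6. Mean = 4.
Conditioning on Births=0 selects the 2 unit(s) with Prey ∈ {7, 6}. Their Migration values: 7, 6. Mean = 6.5.
Difference = 4 − 6.5 = -2.5.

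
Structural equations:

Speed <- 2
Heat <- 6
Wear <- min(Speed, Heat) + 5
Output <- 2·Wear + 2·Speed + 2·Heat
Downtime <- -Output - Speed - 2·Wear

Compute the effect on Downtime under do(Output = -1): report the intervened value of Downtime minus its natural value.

Intervening sets Output = -1 and removes its equation (Output <- 2·Wear + 2·Speed + 2·Heat).
Wear = min(Speed, Heat) + 5  [with Speed=2, Heat=6]  = 7
Downtime = -Output - Speed - 2·Wear  [with Output=-1, Speed=2, Wear=7]  = -15
Without intervention: Wear = min(Speed, Heat) + 5  [with Speed=2, Heat=6]  = 7; Output = 2·Wear + 2·Speed + 2·Heat  [with Wear=7, Speed=2, Heat=6]  = 30; Downtime = -Output - Speed - 2·Wear  [with Output=30, Speed=2, Wear=7]  = -46.
Change = -15 − (-46) = 31.

31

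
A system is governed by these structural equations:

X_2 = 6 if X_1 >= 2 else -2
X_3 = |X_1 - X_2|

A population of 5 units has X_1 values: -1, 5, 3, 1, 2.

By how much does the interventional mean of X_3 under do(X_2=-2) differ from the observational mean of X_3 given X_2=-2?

Every unit gets X_2=-2 under the intervention. X_3 values become 1, 7, 5, 3, 4; E[X_3|do(X_2=-2)] = 4.
E[X_3|X_2=-2] averages over only the 2 units with X_2=-2 (X_1 = -1, 1): X_3 = 1, 3, mean 2.
Difference = 4 − 2 = 2.

2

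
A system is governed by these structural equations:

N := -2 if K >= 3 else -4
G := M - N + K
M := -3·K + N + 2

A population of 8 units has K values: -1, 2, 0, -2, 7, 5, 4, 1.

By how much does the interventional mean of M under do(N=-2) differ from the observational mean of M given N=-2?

Under do(N=-2), N's equation is replaced by N=-2 for every unit. Per-unit M: 3, -6, 0, 6, -21, -15, -12, -3. Mean = -6.
Observing N=-2 restricts to units where N's equation naturally yields -2: K ∈ {7, 5, 4}. In that subpopulation M = -21, -15, -12, mean -16.
Difference = -6 − (-16) = 10.

10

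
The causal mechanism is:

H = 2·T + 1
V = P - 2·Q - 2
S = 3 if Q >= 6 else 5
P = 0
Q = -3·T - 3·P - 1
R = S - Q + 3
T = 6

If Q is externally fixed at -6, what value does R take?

The intervention breaks the incoming arrows to Q: Q = -3·T - 3·P - 1 no longer applies, and Q = -6.
S = 3 if Q >= 6 else 5  [with Q=-6]  = 5
R = S - Q + 3  [with S=5, Q=-6]  = 14

14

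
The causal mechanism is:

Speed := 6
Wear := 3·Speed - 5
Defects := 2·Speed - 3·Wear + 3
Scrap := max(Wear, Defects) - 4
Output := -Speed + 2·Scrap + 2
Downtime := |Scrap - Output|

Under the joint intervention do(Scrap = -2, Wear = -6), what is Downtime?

6

The joint intervention fixes Scrap = -2, Wear = -6, removing each variable's own equation.
Output = -Speed + 2·Scrap + 2  [with Speed=6, Scrap=-2]  = -8
Downtime = |Scrap - Output|  [with Scrap=-2, Output=-8]  = 6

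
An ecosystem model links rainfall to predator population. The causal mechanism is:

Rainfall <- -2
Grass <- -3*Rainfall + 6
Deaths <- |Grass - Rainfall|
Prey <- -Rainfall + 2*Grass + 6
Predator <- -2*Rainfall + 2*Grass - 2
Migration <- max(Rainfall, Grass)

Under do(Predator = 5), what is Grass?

12

The intervention breaks the incoming arrows to Predator: Predator <- -2*Rainfall + 2*Grass - 2 no longer applies, and Predator = 5.
Since Grass is not a descendant of the intervened variable, it is unaffected.
Grass = -3*Rainfall + 6  [with Rainfall=-2]  = 12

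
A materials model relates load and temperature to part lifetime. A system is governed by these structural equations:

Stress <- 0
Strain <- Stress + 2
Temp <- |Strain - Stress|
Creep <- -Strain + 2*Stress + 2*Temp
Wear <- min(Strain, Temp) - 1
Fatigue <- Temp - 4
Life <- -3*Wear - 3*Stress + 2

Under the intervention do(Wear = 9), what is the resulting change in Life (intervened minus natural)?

Under do(Wear=9), the mechanism Wear <- min(Strain, Temp) - 1 is discarded; Wear is fixed at 9.
Life = -3*Wear - 3*Stress + 2  [with Wear=9, Stress=0]  = -25
Without intervention: Strain = Stress + 2  [with Stress=0]  = 2; Temp = |Strain - Stress|  [with Strain=2, Stress=0]  = 2; Wear = min(Strain, Temp) - 1  [with Strain=2, Temp=2]  = 1; Life = -3*Wear - 3*Stress + 2  [with Wear=1, Stress=0]  = -1.
Change = -25 − (-1) = -24.

-24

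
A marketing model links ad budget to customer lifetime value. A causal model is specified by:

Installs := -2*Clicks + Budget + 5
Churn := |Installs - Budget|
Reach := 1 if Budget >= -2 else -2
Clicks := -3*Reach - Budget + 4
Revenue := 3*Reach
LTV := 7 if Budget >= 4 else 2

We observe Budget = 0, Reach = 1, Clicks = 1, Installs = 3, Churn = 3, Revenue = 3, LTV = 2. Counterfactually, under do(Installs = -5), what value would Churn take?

5

Intervening sets Installs = -5 and removes its equation (Installs := -2*Clicks + Budget + 5).
Churn = |Installs - Budget|  [with Installs=-5, Budget=0]  = 5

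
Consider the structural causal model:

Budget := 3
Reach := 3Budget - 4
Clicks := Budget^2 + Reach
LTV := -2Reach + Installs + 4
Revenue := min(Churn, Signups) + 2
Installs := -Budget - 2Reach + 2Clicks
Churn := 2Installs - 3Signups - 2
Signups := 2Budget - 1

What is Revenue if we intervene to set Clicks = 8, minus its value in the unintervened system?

-16

The intervention breaks the incoming arrows to Clicks: Clicks := Budget^2 + Reach no longer applies, and Clicks = 8.
Reach = 3Budget - 4  [with Budget=3]  = 5
Installs = -Budget - 2Reach + 2Clicks  [with Budget=3, Reach=5, Clicks=8]  = 3
Signups = 2Budget - 1  [with Budget=3]  = 5
Churn = 2Installs - 3Signups - 2  [with Installs=3, Signups=5]  = -11
Revenue = min(Churn, Signups) + 2  [with Churn=-11, Signups=5]  = -9
Without intervention: Reach = 3Budget - 4  [with Budget=3]  = 5; Clicks = Budget^2 + Reach  [with Budget=3, Reach=5]  = 14; Installs = -Budget - 2Reach + 2Clicks  [with Budget=3, Reach=5, Clicks=14]  = 15; Signups = 2Budget - 1  [with Budget=3]  = 5; Churn = 2Installs - 3Signups - 2  [with Installs=15, Signups=5]  = 13; Revenue = min(Churn, Signups) + 2  [with Churn=13, Signups=5]  = 7.
Change = -9 − 7 = -16.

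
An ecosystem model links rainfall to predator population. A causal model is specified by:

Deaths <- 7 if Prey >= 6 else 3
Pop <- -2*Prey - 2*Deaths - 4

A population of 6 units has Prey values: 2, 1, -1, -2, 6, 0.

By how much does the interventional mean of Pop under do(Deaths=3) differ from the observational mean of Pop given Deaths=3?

-2

Under do(Deaths=3), Deaths's equation is replaced by Deaths=3 for every unit. Per-unit Pop: -14, -12, -8, -6, -22, -10. Mean = -12.
Observing Deaths=3 restricts to units where Deaths's equation naturally yields 3: Prey ∈ {2, 1, -1, -2, 0}. In that subpopulation Pop = -14, -12, -8, -6, -10, mean -10.
Difference = -12 − (-10) = -2.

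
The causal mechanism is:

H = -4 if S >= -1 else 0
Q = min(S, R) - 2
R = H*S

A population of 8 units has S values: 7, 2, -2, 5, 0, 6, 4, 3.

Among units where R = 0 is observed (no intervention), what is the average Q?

Conditioning on R=0 selects the 2 unit(s) with S ∈ {-2, 0}. Their Q values: -4, -2. Mean = -3.

-3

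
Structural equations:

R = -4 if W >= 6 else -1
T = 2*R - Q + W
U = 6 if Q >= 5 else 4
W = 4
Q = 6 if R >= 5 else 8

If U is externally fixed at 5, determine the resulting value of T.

The intervention breaks the incoming arrows to U: U = 6 if Q >= 5 else 4 no longer applies, and U = 5.
Since T is not a descendant of the intervened variable, it is unaffected.
R = -4 if W >= 6 else -1  [with W=4]  = -1
Q = 6 if R >= 5 else 8  [with R=-1]  = 8
T = 2*R - Q + W  [with R=-1, Q=8, W=4]  = -6

-6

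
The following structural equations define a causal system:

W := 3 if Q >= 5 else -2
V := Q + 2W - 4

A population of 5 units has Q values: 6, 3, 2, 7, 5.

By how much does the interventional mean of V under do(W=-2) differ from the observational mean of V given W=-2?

The intervention sets W=-2 in all 5 units regardless of Q. Recomputing V per unit gives -2, -5, -6, -1, -3; average -3.4.
E[V|W=-2] averages over only the 2 units with W=-2 (Q = 3, 2): V = -5, -6, mean -5.5.
Difference = -3.4 − (-5.5) = 2.1.

2.1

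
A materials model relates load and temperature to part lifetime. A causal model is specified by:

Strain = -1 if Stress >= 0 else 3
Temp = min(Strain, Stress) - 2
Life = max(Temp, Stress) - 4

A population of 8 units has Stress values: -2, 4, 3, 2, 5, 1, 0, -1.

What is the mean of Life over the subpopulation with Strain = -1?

-1.5

Conditioning on Strain=-1 selects the 6 unit(s) with Stress ∈ {4, 3, 2, 5, 1, 0}. Their Life values: 0, -1, -2, 1, -3, -4. Mean = -1.5.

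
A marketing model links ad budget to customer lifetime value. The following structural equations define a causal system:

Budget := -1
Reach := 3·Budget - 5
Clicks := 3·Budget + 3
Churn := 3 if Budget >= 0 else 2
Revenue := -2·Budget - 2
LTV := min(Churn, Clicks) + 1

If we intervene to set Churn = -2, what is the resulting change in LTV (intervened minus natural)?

Under do(Churn=-2), the mechanism Churn := 3 if Budget >= 0 else 2 is discarded; Churn is fixed at -2.
Clicks = 3·Budget + 3  [with Budget=-1]  = 0
LTV = min(Churn, Clicks) + 1  [with Churn=-2, Clicks=0]  = -1
Without intervention: Clicks = 3·Budget + 3  [with Budget=-1]  = 0; Churn = 3 if Budget >= 0 else 2  [with Budget=-1]  = 2; LTV = min(Churn, Clicks) + 1  [with Churn=2, Clicks=0]  = 1.
Change = -1 − 1 = -2.

-2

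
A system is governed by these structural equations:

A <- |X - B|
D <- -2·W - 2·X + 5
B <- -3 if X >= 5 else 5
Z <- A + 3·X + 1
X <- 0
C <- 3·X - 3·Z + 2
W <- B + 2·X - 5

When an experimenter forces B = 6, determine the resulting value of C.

-19

Under do(B=6), the mechanism B <- -3 if X >= 5 else 5 is discarded; B is fixed at 6.
A = |X - B|  [with X=0, B=6]  = 6
Z = A + 3·X + 1  [with A=6, X=0]  = 7
C = 3·X - 3·Z + 2  [with X=0, Z=7]  = -19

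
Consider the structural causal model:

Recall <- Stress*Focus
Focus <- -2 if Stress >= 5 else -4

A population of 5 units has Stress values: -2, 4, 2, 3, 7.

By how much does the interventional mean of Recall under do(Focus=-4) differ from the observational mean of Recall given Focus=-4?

-4.2

do(Focus=-4) breaks Focus's dependence on Stress. With Focus=-4 fixed, Recall across the units is 8, -16, -8, -12, -28, mean -11.2.
E[Recall|Focus=-4] averages over only the 4 units with Focus=-4 (Stress = -2, 4, 2, 3): Recall = 8, -16, -8, -12, mean -7.
Difference = -11.2 − (-7) = -4.2.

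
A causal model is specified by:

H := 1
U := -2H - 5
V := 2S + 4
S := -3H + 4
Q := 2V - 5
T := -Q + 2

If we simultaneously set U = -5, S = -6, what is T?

Under do(U = -5, S = -6), each intervened variable's structural equation is replaced by its fixed value.
V = 2S + 4  [with S=-6]  = -8
Q = 2V - 5  [with V=-8]  = -21
T = -Q + 2  [with Q=-21]  = 23

23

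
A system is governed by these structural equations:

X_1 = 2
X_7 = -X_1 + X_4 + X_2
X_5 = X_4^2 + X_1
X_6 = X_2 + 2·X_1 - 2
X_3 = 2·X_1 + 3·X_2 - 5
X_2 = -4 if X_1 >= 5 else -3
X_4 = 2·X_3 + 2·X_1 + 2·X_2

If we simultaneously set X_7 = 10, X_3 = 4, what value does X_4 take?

6

The joint intervention fixes X_7 = 10, X_3 = 4, removing each variable's own equation.
X_2 = -4 if X_1 >= 5 else -3  [with X_1=2]  = -3
X_4 = 2·X_3 + 2·X_1 + 2·X_2  [with X_3=4, X_1=2, X_2=-3]  = 6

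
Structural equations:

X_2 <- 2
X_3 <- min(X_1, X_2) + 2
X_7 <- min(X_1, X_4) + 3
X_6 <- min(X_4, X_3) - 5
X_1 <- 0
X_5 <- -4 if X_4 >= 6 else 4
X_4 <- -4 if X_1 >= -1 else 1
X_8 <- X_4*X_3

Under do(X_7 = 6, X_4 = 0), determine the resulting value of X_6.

Setting X_7 = 6, X_4 = 0 by intervention discards those variables' equations.
X_3 = min(X_1, X_2) + 2  [with X_1=0, X_2=2]  = 2
X_6 = min(X_4, X_3) - 5  [with X_4=0, X_3=2]  = -5

-5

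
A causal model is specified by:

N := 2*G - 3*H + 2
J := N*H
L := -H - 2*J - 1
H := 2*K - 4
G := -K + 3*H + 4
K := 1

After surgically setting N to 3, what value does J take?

-6

Intervening sets N = 3 and removes its equation (N := 2*G - 3*H + 2).
H = 2*K - 4  [with K=1]  = -2
J = N*H  [with N=3, H=-2]  = -6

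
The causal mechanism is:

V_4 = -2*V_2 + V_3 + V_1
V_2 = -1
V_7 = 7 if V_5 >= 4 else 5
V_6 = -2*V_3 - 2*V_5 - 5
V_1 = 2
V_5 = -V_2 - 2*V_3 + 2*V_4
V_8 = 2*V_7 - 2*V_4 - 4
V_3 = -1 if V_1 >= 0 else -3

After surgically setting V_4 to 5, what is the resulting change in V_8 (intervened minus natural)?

-4

do(V_4=5) replaces the equation V_4 = -2*V_2 + V_3 + V_1 with the constant V_4 = 5.
V_3 = -1 if V_1 >= 0 else -3  [with V_1=2]  = -1
V_5 = -V_2 - 2*V_3 + 2*V_4  [with V_2=-1, V_3=-1, V_4=5]  = 13
V_7 = 7 if V_5 >= 4 else 5  [with V_5=13]  = 7
V_8 = 2*V_7 - 2*V_4 - 4  [with V_7=7, V_4=5]  = 0
Without intervention: V_3 = -1 if V_1 >= 0 else -3  [with V_1=2]  = -1; V_4 = -2*V_2 + V_3 + V_1  [with V_2=-1, V_3=-1, V_1=2]  = 3; V_5 = -V_2 - 2*V_3 + 2*V_4  [with V_2=-1, V_3=-1, V_4=3]  = 9; V_7 = 7 if V_5 >= 4 else 5  [with V_5=9]  = 7; V_8 = 2*V_7 - 2*V_4 - 4  [with V_7=7, V_4=3]  = 4.
Change = 0 − 4 = -4.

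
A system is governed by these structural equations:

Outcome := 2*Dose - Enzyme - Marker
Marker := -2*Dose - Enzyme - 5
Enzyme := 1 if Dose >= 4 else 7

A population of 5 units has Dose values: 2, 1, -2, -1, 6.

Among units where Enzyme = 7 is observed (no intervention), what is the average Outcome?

Conditioning on Enzyme=7 selects the 4 unit(s) with Dose ∈ {2, 1, -2, -1}. Their Outcome values: 13, 9, -3, 1. Mean = 5.

5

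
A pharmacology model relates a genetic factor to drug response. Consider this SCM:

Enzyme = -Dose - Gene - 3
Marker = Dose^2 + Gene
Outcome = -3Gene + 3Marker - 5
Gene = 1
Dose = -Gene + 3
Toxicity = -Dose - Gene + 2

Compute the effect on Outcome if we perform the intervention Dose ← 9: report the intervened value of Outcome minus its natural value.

Under do(Dose=9), the mechanism Dose = -Gene + 3 is discarded; Dose is fixed at 9.
Marker = Dose^2 + Gene  [with Dose=9, Gene=1]  = 82
Outcome = -3Gene + 3Marker - 5  [with Gene=1, Marker=82]  = 238
Without intervention: Dose = -Gene + 3  [with Gene=1]  = 2; Marker = Dose^2 + Gene  [with Dose=2, Gene=1]  = 5; Outcome = -3Gene + 3Marker - 5  [with Gene=1, Marker=5]  = 7.
Change = 238 − 7 = 231.

231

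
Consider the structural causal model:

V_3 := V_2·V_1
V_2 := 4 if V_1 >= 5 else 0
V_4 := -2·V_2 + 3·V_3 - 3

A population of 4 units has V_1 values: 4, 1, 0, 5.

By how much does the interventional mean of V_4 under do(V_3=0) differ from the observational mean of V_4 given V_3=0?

-2

do(V_3=0) breaks V_3's dependence on V_1. With V_3=0 fixed, V_4 across the units is -3, -3, -3, -11, mean -5.
Observing V_3=0 restricts to units where V_3's equation naturally yields 0: V_1 ∈ {4, 1, 0}. In that subpopulation V_4 = -3, -3, -3, mean -3.
Difference = -5 − (-3) = -2.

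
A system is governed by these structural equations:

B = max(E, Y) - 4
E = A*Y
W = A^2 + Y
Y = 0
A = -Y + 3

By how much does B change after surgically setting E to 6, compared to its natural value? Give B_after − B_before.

6

Intervening sets E = 6 and removes its equation (E = A*Y).
B = max(E, Y) - 4  [with E=6, Y=0]  = 2
Without intervention: A = -Y + 3  [with Y=0]  = 3; E = A*Y  [with A=3, Y=0]  = 0; B = max(E, Y) - 4  [with E=0, Y=0]  = -4.
Change = 2 − (-4) = 6.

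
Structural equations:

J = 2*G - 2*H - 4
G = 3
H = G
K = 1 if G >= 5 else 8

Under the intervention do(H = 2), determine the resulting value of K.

Under do(H=2), the mechanism H = G is discarded; H is fixed at 2.
Since K is not a descendant of the intervened variable, it is unaffected.
K = 1 if G >= 5 else 8  [with G=3]  = 8

8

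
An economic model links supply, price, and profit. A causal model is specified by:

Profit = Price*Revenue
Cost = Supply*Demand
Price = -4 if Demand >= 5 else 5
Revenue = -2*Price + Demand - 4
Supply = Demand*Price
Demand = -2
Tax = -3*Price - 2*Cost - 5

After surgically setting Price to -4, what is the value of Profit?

Under do(Price=-4), the mechanism Price = -4 if Demand >= 5 else 5 is discarded; Price is fixed at -4.
Revenue = -2*Price + Demand - 4  [with Price=-4, Demand=-2]  = 2
Profit = Price*Revenue  [with Price=-4, Revenue=2]  = -8

-8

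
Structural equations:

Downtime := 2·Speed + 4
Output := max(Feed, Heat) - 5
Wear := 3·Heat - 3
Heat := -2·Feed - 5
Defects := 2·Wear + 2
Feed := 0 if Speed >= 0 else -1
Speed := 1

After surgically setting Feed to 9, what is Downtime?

Under do(Feed=9), the mechanism Feed := 0 if Speed >= 0 else -1 is discarded; Feed is fixed at 9.
No directed path runs from Feed to Downtime, so Downtime keeps its natural value.
Downtime = 2·Speed + 4  [with Speed=1]  = 6

6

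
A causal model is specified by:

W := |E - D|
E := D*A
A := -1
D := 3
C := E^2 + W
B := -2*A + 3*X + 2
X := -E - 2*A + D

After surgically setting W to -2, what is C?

The intervention breaks the incoming arrows to W: W := |E - D| no longer applies, and W = -2.
E = D*A  [with D=3, A=-1]  = -3
C = E^2 + W  [with E=-3, W=-2]  = 7

7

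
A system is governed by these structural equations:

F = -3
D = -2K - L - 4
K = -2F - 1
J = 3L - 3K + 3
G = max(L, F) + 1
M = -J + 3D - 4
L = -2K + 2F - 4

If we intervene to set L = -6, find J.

-30

The intervention breaks the incoming arrows to L: L = -2K + 2F - 4 no longer applies, and L = -6.
K = -2F - 1  [with F=-3]  = 5
J = 3L - 3K + 3  [with L=-6, K=5]  = -30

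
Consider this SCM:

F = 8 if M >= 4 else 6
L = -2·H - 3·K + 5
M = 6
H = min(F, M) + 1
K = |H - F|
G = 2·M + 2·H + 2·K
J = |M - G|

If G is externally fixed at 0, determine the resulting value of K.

The intervention breaks the incoming arrows to G: G = 2·M + 2·H + 2·K no longer applies, and G = 0.
Since K is not a descendant of the intervened variable, it is unaffected.
F = 8 if M >= 4 else 6  [with M=6]  = 8
H = min(F, M) + 1  [with F=8, M=6]  = 7
K = |H - F|  [with H=7, F=8]  = 1

1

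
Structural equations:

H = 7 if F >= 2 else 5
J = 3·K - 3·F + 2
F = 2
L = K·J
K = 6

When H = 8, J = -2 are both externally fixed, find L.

-12

The joint intervention fixes H = 8, J = -2, removing each variable's own equation.
L = K·J  [with K=6, J=-2]  = -12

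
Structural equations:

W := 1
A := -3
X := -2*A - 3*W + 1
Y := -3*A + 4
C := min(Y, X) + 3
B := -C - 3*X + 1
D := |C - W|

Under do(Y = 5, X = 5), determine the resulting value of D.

The joint intervention fixes Y = 5, X = 5, removing each variable's own equation.
C = min(Y, X) + 3  [with Y=5, X=5]  = 8
D = |C - W|  [with C=8, W=1]  = 7

7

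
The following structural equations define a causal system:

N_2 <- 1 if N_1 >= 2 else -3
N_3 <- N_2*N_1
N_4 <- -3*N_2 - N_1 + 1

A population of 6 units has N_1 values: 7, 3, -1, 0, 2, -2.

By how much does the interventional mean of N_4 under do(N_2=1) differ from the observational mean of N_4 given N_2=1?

2.5

Every unit gets N_2=1 under the intervention. N_4 values become -9, -5, -1, -2, -4, 0; E[N_4|do(N_2=1)] = -3.5.
Conditioning on N_2=1 selects the 3 unit(s) with N_1 ∈ {7, 3, 2}. Their N_4 values: -9, -5, -4. Mean = -6.
Difference = -3.5 − (-6) = 2.5.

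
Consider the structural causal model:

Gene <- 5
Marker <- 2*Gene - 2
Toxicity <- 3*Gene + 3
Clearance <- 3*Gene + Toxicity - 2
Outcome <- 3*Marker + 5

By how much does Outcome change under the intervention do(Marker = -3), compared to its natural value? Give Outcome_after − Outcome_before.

do(Marker=-3) replaces the equation Marker <- 2*Gene - 2 with the constant Marker = -3.
Outcome = 3*Marker + 5  [with Marker=-3]  = -4
Without intervention: Marker = 2*Gene - 2  [with Gene=5]  = 8; Outcome = 3*Marker + 5  [with Marker=8]  = 29.
Change = -4 − 29 = -33.

-33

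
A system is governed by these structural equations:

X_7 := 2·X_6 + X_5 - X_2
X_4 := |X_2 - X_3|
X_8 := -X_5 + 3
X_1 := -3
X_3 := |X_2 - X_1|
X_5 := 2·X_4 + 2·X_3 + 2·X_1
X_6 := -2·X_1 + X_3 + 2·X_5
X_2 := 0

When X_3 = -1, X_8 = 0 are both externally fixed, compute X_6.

-7

Under do(X_3 = -1, X_8 = 0), each intervened variable's structural equation is replaced by its fixed value.
X_4 = |X_2 - X_3|  [with X_2=0, X_3=-1]  = 1
X_5 = 2·X_4 + 2·X_3 + 2·X_1  [with X_4=1, X_3=-1, X_1=-3]  = -6
X_6 = -2·X_1 + X_3 + 2·X_5  [with X_1=-3, X_3=-1, X_5=-6]  = -7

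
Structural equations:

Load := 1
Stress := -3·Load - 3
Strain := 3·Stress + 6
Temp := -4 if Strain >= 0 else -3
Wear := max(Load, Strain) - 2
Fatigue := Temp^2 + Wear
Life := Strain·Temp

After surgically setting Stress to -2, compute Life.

0

Under do(Stress=-2), the mechanism Stress := -3·Load - 3 is discarded; Stress is fixed at -2.
Strain = 3·Stress + 6  [with Stress=-2]  = 0
Temp = -4 if Strain >= 0 else -3  [with Strain=0]  = -4
Life = Strain·Temp  [with Strain=0, Temp=-4]  = 0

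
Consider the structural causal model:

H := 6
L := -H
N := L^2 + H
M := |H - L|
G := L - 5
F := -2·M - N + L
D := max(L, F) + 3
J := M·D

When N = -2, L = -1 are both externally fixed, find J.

Under do(N = -2, L = -1), each intervened variable's structural equation is replaced by its fixed value.
M = |H - L|  [with H=6, L=-1]  = 7
F = -2·M - N + L  [with M=7, N=-2, L=-1]  = -13
D = max(L, F) + 3  [with L=-1, F=-13]  = 2
J = M·D  [with M=7, D=2]  = 14

14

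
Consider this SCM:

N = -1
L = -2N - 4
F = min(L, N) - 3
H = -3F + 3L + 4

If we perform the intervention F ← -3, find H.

The intervention breaks the incoming arrows to F: F = min(L, N) - 3 no longer applies, and F = -3.
L = -2N - 4  [with N=-1]  = -2
H = -3F + 3L + 4  [with F=-3, L=-2]  = 7

7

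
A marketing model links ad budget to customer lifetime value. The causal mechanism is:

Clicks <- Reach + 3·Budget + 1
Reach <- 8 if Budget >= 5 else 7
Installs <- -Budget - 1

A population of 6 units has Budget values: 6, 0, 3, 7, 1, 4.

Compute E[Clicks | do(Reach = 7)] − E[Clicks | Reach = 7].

The intervention sets Reach=7 in all 6 units regardless of Budget. Recomputing Clicks per unit gives 26, 8, 17, 29, 11, 20; average 18.5.
E[Clicks|Reach=7] averages over only the 4 units with Reach=7 (Budget = 0, 3, 1, 4): Clicks = 8, 17, 11, 20, mean 14.
Difference = 18.5 − 14 = 4.5.

4.5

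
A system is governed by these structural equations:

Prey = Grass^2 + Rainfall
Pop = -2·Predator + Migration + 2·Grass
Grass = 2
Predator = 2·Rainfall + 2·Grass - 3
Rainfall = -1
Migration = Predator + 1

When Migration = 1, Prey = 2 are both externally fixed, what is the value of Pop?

7

The joint intervention fixes Migration = 1, Prey = 2, removing each variable's own equation.
Predator = 2·Rainfall + 2·Grass - 3  [with Rainfall=-1, Grass=2]  = -1
Pop = -2·Predator + Migration + 2·Grass  [with Predator=-1, Migration=1, Grass=2]  = 7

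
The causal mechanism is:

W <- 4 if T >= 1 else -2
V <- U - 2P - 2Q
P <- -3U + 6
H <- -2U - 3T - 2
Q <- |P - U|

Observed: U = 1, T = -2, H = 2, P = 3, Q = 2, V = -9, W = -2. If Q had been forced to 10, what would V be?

The intervention breaks the incoming arrows to Q: Q <- |P - U| no longer applies, and Q = 10.
P = -3U + 6  [with U=1]  = 3
V = U - 2P - 2Q  [with U=1, P=3, Q=10]  = -25

-25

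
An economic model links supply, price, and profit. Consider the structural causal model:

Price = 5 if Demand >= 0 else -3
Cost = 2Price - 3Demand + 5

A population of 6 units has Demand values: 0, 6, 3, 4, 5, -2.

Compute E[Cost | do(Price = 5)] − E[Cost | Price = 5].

The intervention sets Price=5 in all 6 units regardless of Demand. Recomputing Cost per unit gives 15, -3, 6, 3, 0, 21; average 7.
Conditioning on Price=5 selects the 5 unit(s) with Demand ∈ {0, 6, 3, 4, 5}. Their Cost values: 15, -3, 6, 3, 0. Mean = 4.2.
Difference = 7 − 4.2 = 2.8.

2.8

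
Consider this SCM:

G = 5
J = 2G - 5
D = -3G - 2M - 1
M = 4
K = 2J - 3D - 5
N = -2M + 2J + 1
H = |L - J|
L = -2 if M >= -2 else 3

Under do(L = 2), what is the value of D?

The intervention breaks the incoming arrows to L: L = -2 if M >= -2 else 3 no longer applies, and L = 2.
D is not downstream of the intervention, so its value is determined by the original equations.
D = -3G - 2M - 1  [with G=5, M=4]  = -24

-24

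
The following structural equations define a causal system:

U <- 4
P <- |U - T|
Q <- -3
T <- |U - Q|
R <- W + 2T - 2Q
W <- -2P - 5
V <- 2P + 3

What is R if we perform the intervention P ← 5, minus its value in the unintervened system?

Under do(P=5), the mechanism P <- |U - T| is discarded; P is fixed at 5.
T = |U - Q|  [with U=4, Q=-3]  = 7
W = -2P - 5  [with P=5]  = -15
R = W + 2T - 2Q  [with W=-15, T=7, Q=-3]  = 5
Without intervention: T = |U - Q|  [with U=4, Q=-3]  = 7; P = |U - T|  [with U=4, T=7]  = 3; W = -2P - 5  [with P=3]  = -11; R = W + 2T - 2Q  [with W=-11, T=7, Q=-3]  = 9.
Change = 5 − 9 = -4.

-4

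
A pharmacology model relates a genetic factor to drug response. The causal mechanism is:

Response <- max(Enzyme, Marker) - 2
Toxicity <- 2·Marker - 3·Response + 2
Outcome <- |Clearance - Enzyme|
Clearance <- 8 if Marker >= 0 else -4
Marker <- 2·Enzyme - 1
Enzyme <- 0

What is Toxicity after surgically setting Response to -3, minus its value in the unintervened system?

The intervention breaks the incoming arrows to Response: Response <- max(Enzyme, Marker) - 2 no longer applies, and Response = -3.
Marker = 2·Enzyme - 1  [with Enzyme=0]  = -1
Toxicity = 2·Marker - 3·Response + 2  [with Marker=-1, Response=-3]  = 9
Without intervention: Marker = 2·Enzyme - 1  [with Enzyme=0]  = -1; Response = max(Enzyme, Marker) - 2  [with Enzyme=0, Marker=-1]  = -2; Toxicity = 2·Marker - 3·Response + 2  [with Marker=-1, Response=-2]  = 6.
Change = 9 − 6 = 3.

3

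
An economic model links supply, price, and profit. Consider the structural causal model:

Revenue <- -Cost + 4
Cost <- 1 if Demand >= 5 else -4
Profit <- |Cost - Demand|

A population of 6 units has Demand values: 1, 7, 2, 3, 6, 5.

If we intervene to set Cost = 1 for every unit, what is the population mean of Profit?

3

Under do(Cost=1), Cost's equation is replaced by Cost=1 for every unit. Per-unit Profit: 0, 6, 1, 2, 5, 4. Mean = 3.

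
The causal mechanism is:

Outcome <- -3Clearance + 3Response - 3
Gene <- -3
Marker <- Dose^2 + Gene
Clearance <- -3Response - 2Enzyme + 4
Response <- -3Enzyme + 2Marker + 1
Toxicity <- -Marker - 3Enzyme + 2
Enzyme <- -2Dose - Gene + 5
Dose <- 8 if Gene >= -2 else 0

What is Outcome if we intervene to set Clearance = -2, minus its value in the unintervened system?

do(Clearance=-2) replaces the equation Clearance <- -3Response - 2Enzyme + 4 with the constant Clearance = -2.
Dose = 8 if Gene >= -2 else 0  [with Gene=-3]  = 0
Enzyme = -2Dose - Gene + 5  [with Dose=0, Gene=-3]  = 8
Marker = Dose^2 + Gene  [with Dose=0, Gene=-3]  = -3
Response = -3Enzyme + 2Marker + 1  [with Enzyme=8, Marker=-3]  = -29
Outcome = -3Clearance + 3Response - 3  [with Clearance=-2, Response=-29]  = -84
Without intervention: Dose = 8 if Gene >= -2 else 0  [with Gene=-3]  = 0; Enzyme = -2Dose - Gene + 5  [with Dose=0, Gene=-3]  = 8; Marker = Dose^2 + Gene  [with Dose=0, Gene=-3]  = -3; Response = -3Enzyme + 2Marker + 1  [with Enzyme=8, Marker=-3]  = -29; Clearance = -3Response - 2Enzyme + 4  [with Response=-29, Enzyme=8]  = 75; Outcome = -3Clearance + 3Response - 3  [with Clearance=75, Response=-29]  = -315.
Change = -84 − (-315) = 231.

231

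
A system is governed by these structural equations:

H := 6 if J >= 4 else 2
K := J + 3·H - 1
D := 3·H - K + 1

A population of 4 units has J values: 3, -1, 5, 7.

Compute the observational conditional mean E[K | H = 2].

Conditioning on H=2 selects the 2 unit(s) with J ∈ {3, -1}. Their K values: 8, 4. Mean = 6.

6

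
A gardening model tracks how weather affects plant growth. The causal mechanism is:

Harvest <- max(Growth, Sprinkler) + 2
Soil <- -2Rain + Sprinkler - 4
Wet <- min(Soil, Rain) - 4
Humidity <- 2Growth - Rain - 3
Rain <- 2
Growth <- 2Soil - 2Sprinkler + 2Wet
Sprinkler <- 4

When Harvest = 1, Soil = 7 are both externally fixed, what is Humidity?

-1

Setting Harvest = 1, Soil = 7 by intervention discards those variables' equations.
Wet = min(Soil, Rain) - 4  [with Soil=7, Rain=2]  = -2
Growth = 2Soil - 2Sprinkler + 2Wet  [with Soil=7, Sprinkler=4, Wet=-2]  = 2
Humidity = 2Growth - Rain - 3  [with Growth=2, Rain=2]  = -1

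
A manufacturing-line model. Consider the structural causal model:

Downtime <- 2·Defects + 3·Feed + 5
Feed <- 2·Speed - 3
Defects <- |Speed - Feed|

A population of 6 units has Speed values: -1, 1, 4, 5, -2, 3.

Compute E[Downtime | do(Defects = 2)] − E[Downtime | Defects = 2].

-8

The intervention sets Defects=2 in all 6 units regardless of Speed. Recomputing Downtime per unit gives -6, 6, 24, 30, -12, 18; average 10.
Observing Defects=2 restricts to units where Defects's equation naturally yields 2: Speed ∈ {1, 5}. In that subpopulation Downtime = 6, 30, mean 18.
Difference = 10 − 18 = -8.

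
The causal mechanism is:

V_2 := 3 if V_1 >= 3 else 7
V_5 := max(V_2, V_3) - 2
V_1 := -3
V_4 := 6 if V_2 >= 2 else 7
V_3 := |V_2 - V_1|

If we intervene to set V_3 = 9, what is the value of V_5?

7

do(V_3=9) replaces the equation V_3 := |V_2 - V_1| with the constant V_3 = 9.
V_2 = 3 if V_1 >= 3 else 7  [with V_1=-3]  = 7
V_5 = max(V_2, V_3) - 2  [with V_2=7, V_3=9]  = 7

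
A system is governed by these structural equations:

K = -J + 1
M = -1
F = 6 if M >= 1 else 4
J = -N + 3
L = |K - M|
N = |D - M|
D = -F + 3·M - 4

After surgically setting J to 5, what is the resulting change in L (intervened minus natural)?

-6

Under do(J=5), the mechanism J = -N + 3 is discarded; J is fixed at 5.
K = -J + 1  [with J=5]  = -4
L = |K - M|  [with K=-4, M=-1]  = 3
Without intervention: F = 6 if M >= 1 else 4  [with M=-1]  = 4; D = -F + 3·M - 4  [with F=4, M=-1]  = -11; N = |D - M|  [with D=-11, M=-1]  = 10; J = -N + 3  [with N=10]  = -7; K = -J + 1  [with J=-7]  = 8; L = |K - M|  [with K=8, M=-1]  = 9.
Change = 3 − 9 = -6.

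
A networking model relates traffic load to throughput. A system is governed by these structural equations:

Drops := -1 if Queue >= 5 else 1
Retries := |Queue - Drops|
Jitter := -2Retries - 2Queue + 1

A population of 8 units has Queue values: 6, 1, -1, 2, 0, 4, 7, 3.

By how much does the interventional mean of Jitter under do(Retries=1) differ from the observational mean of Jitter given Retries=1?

-3.5

The intervention sets Retries=1 in all 8 units regardless of Queue. Recomputing Jitter per unit gives -13, -3, 1, -5, -1, -9, -15, -7; average -6.5.
E[Jitter|Retries=1] averages over only the 2 units with Retries=1 (Queue = 2, 0): Jitter = -5, -1, mean -3.
Difference = -6.5 − (-3) = -3.5.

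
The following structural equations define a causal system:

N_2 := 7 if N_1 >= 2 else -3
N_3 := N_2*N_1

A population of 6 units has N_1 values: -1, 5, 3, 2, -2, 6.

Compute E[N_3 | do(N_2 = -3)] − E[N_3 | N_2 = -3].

Under do(N_2=-3), N_2's equation is replaced by N_2=-3 for every unit. Per-unit N_3: 3, -15, -9, -6, 6, -18. Mean = -6.5.
Observing N_2=-3 restricts to units where N_2's equation naturally yields -3: N_1 ∈ {-1, -2}. In that subpopulation N_3 = 3, 6, mean 4.5.
Difference = -6.5 − 4.5 = -11.

-11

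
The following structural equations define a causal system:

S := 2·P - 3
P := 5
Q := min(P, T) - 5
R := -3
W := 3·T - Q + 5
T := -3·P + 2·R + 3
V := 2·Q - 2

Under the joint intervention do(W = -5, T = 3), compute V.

-6

Under do(W = -5, T = 3), each intervened variable's structural equation is replaced by its fixed value.
Q = min(P, T) - 5  [with P=5, T=3]  = -2
V = 2·Q - 2  [with Q=-2]  = -6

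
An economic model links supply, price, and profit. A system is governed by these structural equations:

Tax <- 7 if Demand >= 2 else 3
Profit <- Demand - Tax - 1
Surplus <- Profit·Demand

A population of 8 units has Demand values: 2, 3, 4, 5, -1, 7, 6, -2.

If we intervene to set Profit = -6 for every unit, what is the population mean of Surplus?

-18

The intervention sets Profit=-6 in all 8 units regardless of Demand. Recomputing Surplus per unit gives -12, -18, -24, -30, 6, -42, -36, 12; average -18.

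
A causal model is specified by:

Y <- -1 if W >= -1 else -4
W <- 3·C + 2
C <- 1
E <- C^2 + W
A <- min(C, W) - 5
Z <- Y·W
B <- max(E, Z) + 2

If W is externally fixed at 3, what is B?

6

Under do(W=3), the mechanism W <- 3·C + 2 is discarded; W is fixed at 3.
Y = -1 if W >= -1 else -4  [with W=3]  = -1
Z = Y·W  [with Y=-1, W=3]  = -3
E = C^2 + W  [with C=1, W=3]  = 4
B = max(E, Z) + 2  [with E=4, Z=-3]  = 6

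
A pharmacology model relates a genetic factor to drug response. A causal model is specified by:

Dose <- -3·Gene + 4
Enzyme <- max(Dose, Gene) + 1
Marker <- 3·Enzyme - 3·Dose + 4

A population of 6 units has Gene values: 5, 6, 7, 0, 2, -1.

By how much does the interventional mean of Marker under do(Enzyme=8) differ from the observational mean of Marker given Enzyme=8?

Under do(Enzyme=8), Enzyme's equation is replaced by Enzyme=8 for every unit. Per-unit Marker: 61, 70, 79, 16, 34, 7. Mean = 44.5.
E[Marker|Enzyme=8] averages over only the 2 units with Enzyme=8 (Gene = 7, -1): Marker = 79, 7, mean 43.
Difference = 44.5 − 43 = 1.5.

1.5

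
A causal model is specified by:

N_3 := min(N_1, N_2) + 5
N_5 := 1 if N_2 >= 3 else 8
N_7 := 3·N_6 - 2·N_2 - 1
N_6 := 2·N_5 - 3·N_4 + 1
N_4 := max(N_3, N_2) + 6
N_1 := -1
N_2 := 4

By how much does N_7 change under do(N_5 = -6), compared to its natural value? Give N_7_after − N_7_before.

-42

Under do(N_5=-6), the mechanism N_5 := 1 if N_2 >= 3 else 8 is discarded; N_5 is fixed at -6.
N_3 = min(N_1, N_2) + 5  [with N_1=-1, N_2=4]  = 4
N_4 = max(N_3, N_2) + 6  [with N_3=4, N_2=4]  = 10
N_6 = 2·N_5 - 3·N_4 + 1  [with N_5=-6, N_4=10]  = -41
N_7 = 3·N_6 - 2·N_2 - 1  [with N_6=-41, N_2=4]  = -132
Without intervention: N_3 = min(N_1, N_2) + 5  [with N_1=-1, N_2=4]  = 4; N_4 = max(N_3, N_2) + 6  [with N_3=4, N_2=4]  = 10; N_5 = 1 if N_2 >= 3 else 8  [with N_2=4]  = 1; N_6 = 2·N_5 - 3·N_4 + 1  [with N_5=1, N_4=10]  = -27; N_7 = 3·N_6 - 2·N_2 - 1  [with N_6=-27, N_2=4]  = -90.
Change = -132 − (-90) = -42.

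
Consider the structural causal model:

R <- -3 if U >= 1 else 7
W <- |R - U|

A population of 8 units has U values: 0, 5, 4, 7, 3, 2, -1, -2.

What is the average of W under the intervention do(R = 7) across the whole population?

4.75

do(R=7) breaks R's dependence on U. With R=7 fixed, W across the units is 7, 2, 3, 0, 4, 5, 8, 9, mean 4.75.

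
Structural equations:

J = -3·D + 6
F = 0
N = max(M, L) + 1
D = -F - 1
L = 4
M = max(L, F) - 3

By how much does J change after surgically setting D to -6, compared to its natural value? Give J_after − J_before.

15

The intervention breaks the incoming arrows to D: D = -F - 1 no longer applies, and D = -6.
J = -3·D + 6  [with D=-6]  = 24
Without intervention: D = -F - 1  [with F=0]  = -1; J = -3·D + 6  [with D=-1]  = 9.
Change = 24 − 9 = 15.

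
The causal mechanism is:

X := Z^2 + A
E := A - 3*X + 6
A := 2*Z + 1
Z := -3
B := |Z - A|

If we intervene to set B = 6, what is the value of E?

Intervening sets B = 6 and removes its equation (B := |Z - A|).
No directed path runs from B to E, so E keeps its natural value.
A = 2*Z + 1  [with Z=-3]  = -5
X = Z^2 + A  [with Z=-3, A=-5]  = 4
E = A - 3*X + 6  [with A=-5, X=4]  = -11

-11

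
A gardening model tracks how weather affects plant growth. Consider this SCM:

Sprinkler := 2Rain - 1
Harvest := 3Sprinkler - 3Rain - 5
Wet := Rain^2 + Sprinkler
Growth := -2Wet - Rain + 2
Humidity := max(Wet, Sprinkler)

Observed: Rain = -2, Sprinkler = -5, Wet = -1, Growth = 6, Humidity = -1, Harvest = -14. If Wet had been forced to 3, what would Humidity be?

3

do(Wet=3) replaces the equation Wet := Rain^2 + Sprinkler with the constant Wet = 3.
Sprinkler = 2Rain - 1  [with Rain=-2]  = -5
Humidity = max(Wet, Sprinkler)  [with Wet=3, Sprinkler=-5]  = 3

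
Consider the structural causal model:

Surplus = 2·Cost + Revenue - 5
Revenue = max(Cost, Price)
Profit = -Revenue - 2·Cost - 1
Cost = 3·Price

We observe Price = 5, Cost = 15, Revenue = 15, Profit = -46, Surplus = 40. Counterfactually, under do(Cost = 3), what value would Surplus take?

6

do(Cost=3) replaces the equation Cost = 3·Price with the constant Cost = 3.
Revenue = max(Cost, Price)  [with Cost=3, Price=5]  = 5
Surplus = 2·Cost + Revenue - 5  [with Cost=3, Revenue=5]  = 6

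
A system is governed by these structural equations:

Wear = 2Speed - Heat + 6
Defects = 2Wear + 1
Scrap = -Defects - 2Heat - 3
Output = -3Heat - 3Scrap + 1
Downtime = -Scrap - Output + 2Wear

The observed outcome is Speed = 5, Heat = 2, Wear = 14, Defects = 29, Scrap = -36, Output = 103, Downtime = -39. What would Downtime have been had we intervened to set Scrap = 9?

51

Under do(Scrap=9), the mechanism Scrap = -Defects - 2Heat - 3 is discarded; Scrap is fixed at 9.
Wear = 2Speed - Heat + 6  [with Speed=5, Heat=2]  = 14
Output = -3Heat - 3Scrap + 1  [with Heat=2, Scrap=9]  = -32
Downtime = -Scrap - Output + 2Wear  [with Scrap=9, Output=-32, Wear=14]  = 51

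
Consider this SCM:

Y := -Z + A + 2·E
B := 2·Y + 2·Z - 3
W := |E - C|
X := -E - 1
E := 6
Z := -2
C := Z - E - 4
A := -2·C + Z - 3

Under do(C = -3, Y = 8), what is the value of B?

9

The joint intervention fixes C = -3, Y = 8, removing each variable's own equation.
B = 2·Y + 2·Z - 3  [with Y=8, Z=-2]  = 9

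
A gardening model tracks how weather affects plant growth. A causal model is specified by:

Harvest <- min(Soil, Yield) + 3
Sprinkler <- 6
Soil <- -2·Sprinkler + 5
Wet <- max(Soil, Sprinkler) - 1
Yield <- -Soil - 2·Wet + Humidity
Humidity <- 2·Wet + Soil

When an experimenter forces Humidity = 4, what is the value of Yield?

Intervening sets Humidity = 4 and removes its equation (Humidity <- 2·Wet + Soil).
Soil = -2·Sprinkler + 5  [with Sprinkler=6]  = -7
Wet = max(Soil, Sprinkler) - 1  [with Soil=-7, Sprinkler=6]  = 5
Yield = -Soil - 2·Wet + Humidity  [with Soil=-7, Wet=5, Humidity=4]  = 1

1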